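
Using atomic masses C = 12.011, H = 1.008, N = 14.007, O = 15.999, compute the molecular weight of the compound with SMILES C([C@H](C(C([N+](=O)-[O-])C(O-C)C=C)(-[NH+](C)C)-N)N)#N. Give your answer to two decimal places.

Molecular formula: C10H20N5O3+.
M = 10×12.011 + 20×1.008 + 5×14.007 + 3×15.999 = 258.30 g/mol.

258.30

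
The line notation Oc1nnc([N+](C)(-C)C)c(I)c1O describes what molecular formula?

C7H11IN3O2+

Heavy atoms from the SMILES: 7 C, 1 I, 3 N, 2 O.
Implicit hydrogens by atom environment:
  4 × C (aromatic): no H
  3 × C: 3 H each → 9
  2 × N (aromatic): no H
  2 × O: 1 H each → 2
  1 × I: no H
  1 × N (charge +1): no H
  Total hydrogens = 11.
Net charge +1.
Molecular formula: C7H11IN3O2+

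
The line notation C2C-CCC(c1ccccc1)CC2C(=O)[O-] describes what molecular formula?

Heavy atoms from the SMILES: 14 C, 2 O.
Implicit hydrogens by atom environment:
  5 × C: 2 H each → 10
  5 × C (aromatic): 1 H each → 5
  2 × C: 1 H each → 2
  1 × C: no H
  1 × C (aromatic): no H
  1 × O: no H
  1 × O (charge -1): no H
  Total hydrogens = 17.
Net charge -1.
Molecular formula: C14H17O2-

C14H17O2-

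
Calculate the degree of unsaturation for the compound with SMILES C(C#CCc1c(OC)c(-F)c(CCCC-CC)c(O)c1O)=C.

Molecular formula from the SMILES: C18H23FO3.
DoU = (2C + 2 + N − H − X)/2 = (2·18 + 2 + 0 − 23 − 1)/2 = 14/2 = 7.
(Structurally: 1 ring(s) + 6 π bond(s) = 7.)

7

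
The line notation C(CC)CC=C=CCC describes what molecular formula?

Heavy atoms from the SMILES: 9 C.
Implicit hydrogens by atom environment:
  4 × C: 2 H each → 8
  2 × C: 3 H each → 6
  2 × C: 1 H each → 2
  1 × C: no H
  Total hydrogens = 16.
Molecular formula: C9H16

C9H16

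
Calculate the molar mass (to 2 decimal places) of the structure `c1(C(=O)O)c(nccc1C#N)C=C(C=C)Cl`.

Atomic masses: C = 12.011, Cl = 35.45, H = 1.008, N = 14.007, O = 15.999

234.64

Molecular formula: C11H7ClN2O2.
M = 11×12.011 + 1×35.45 + 7×1.008 + 2×14.007 + 2×15.999 = 234.64 g/mol.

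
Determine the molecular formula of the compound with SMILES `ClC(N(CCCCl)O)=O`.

Heavy atoms from the SMILES: 4 C, 2 Cl, 1 N, 2 O.
Implicit hydrogens by atom environment:
  3 × C: 2 H each → 6
  2 × Cl: no H
  1 × C: no H
  1 × N: no H
  1 × O: 1 H
  1 × O: no H
  Total hydrogens = 7.
Molecular formula: C4H7Cl2NO2

C4H7Cl2NO2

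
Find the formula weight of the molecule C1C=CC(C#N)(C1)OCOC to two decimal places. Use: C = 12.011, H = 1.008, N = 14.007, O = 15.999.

153.18

Molecular formula: C8H11NO2.
M = 8×12.011 + 11×1.008 + 1×14.007 + 2×15.999 = 153.18 g/mol.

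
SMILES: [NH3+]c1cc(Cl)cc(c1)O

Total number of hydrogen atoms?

7

Hydrogens are implicit in SMILES; fill each atom to its normal valence:
  3 × C (aromatic): 1 H each → 3
  3 × C (aromatic): no H
  1 × Cl: no H
  1 × N (charge +1): 3 H
  1 × O: 1 H
  Total hydrogens = 7.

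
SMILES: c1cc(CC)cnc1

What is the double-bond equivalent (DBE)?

Molecular formula from the SMILES: C7H9N.
DoU = (2C + 2 + N − H − X)/2 = (2·7 + 2 + 1 − 9 − 0)/2 = 8/2 = 4.
(Structurally: 1 ring(s) + 3 π bond(s) = 4.)

4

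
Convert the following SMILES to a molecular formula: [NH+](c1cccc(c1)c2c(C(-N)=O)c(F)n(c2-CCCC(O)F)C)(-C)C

Heavy atoms from the SMILES: 18 C, 2 F, 3 N, 2 O.
Implicit hydrogens by atom environment:
  6 × C (aromatic): no H
  4 × C (aromatic): 1 H each → 4
  3 × C: 3 H each → 9
  3 × C: 2 H each → 6
  2 × F: no H
  1 × C: 1 H
  1 × C: no H
  1 × N: 2 H
  1 × N (charge +1): 1 H
  1 × N (aromatic): no H
  1 × O: 1 H
  1 × O: no H
  Total hydrogens = 24.
Net charge +1.
Molecular formula: C18H24F2N3O2+

C18H24F2N3O2+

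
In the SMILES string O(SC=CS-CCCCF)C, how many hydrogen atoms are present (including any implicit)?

Hydrogens are implicit in SMILES; fill each atom to its normal valence:
  4 × C: 2 H each → 8
  2 × C: 1 H each → 2
  2 × S: no H
  1 × C: 3 H
  1 × F: no H
  1 × O: no H
  Total hydrogens = 13.

13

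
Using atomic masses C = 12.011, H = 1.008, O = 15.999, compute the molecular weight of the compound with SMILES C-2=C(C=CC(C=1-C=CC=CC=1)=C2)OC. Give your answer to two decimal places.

184.24

Molecular formula: C13H12O.
M = 13×12.011 + 12×1.008 + 1×15.999 = 184.24 g/mol.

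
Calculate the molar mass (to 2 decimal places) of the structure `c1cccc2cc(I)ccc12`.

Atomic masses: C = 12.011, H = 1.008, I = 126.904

Molecular formula: C10H7I.
M = 10×12.011 + 7×1.008 + 1×126.904 = 254.07 g/mol.

254.07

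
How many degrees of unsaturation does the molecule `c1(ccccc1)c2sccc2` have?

7

Molecular formula from the SMILES: C10H8S.
DoU = (2C + 2 + N − H − X)/2 = (2·10 + 2 + 0 − 8 − 0)/2 = 14/2 = 7.
(Structurally: 2 ring(s) + 5 π bond(s) = 7.)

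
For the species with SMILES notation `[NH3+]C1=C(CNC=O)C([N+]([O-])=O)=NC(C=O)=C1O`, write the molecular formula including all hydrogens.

C8H9N4O5+

Heavy atoms from the SMILES: 8 C, 4 N, 5 O.
Implicit hydrogens by atom environment:
  5 × C (aromatic): no H
  3 × O: no H
  2 × C: 1 H each → 2
  1 × C: 2 H
  1 × N (charge +1): 3 H
  1 × N: 1 H
  1 × N (aromatic): no H
  1 × N (charge +1): no H
  1 × O: 1 H
  1 × O (charge -1): no H
  Total hydrogens = 9.
Net charge +1.
Molecular formula: C8H9N4O5+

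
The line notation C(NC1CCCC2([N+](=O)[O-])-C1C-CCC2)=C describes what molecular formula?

Heavy atoms from the SMILES: 12 C, 2 N, 2 O.
Implicit hydrogens by atom environment:
  8 × C: 2 H each → 16
  3 × C: 1 H each → 3
  1 × C: no H
  1 × N: 1 H
  1 × N (charge +1): no H
  1 × O: no H
  1 × O (charge -1): no H
  Total hydrogens = 20.
Molecular formula: C12H20N2O2

C12H20N2O2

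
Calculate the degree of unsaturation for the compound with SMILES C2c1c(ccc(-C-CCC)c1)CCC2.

Molecular formula from the SMILES: C14H20.
DoU = (2C + 2 + N − H − X)/2 = (2·14 + 2 + 0 − 20 − 0)/2 = 10/2 = 5.
(Structurally: 2 ring(s) + 3 π bond(s) = 5.)

5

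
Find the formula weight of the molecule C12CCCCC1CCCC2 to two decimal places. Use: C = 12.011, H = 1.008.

Molecular formula: C10H18.
M = 10×12.011 + 18×1.008 = 138.25 g/mol.

138.25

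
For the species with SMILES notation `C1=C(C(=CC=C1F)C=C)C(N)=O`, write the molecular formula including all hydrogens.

Heavy atoms from the SMILES: 9 C, 1 F, 1 N, 1 O.
Implicit hydrogens by atom environment:
  3 × C (aromatic): 1 H each → 3
  3 × C (aromatic): no H
  1 × C: 2 H
  1 × C: 1 H
  1 × C: no H
  1 × F: no H
  1 × N: 2 H
  1 × O: no H
  Total hydrogens = 8.
Molecular formula: C9H8FNO

C9H8FNO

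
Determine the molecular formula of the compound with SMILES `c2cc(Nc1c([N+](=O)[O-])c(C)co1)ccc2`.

Heavy atoms from the SMILES: 11 C, 2 N, 3 O.
Implicit hydrogens by atom environment:
  6 × C (aromatic): 1 H each → 6
  4 × C (aromatic): no H
  1 × C: 3 H
  1 × N: 1 H
  1 × N (charge +1): no H
  1 × O (aromatic): no H
  1 × O: no H
  1 × O (charge -1): no H
  Total hydrogens = 10.
Molecular formula: C11H10N2O3

C11H10N2O3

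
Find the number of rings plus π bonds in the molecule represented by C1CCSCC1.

Molecular formula from the SMILES: C5H10S.
DoU = (2C + 2 + N − H − X)/2 = (2·5 + 2 + 0 − 10 − 0)/2 = 2/2 = 1.
(Structurally: 1 ring(s) + 0 π bond(s) = 1.)

1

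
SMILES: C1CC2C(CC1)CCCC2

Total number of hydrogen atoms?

Hydrogens are implicit in SMILES; fill each atom to its normal valence:
  8 × C: 2 H each → 16
  2 × C: 1 H each → 2
  Total hydrogens = 18.

18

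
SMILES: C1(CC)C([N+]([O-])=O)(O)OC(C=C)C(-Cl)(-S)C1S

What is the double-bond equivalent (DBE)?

3

Molecular formula from the SMILES: C9H14ClNO4S2.
DoU = (2C + 2 + N − H − X)/2 = (2·9 + 2 + 1 − 14 − 1)/2 = 6/2 = 3.
(Structurally: 1 ring(s) + 2 π bond(s) = 3.)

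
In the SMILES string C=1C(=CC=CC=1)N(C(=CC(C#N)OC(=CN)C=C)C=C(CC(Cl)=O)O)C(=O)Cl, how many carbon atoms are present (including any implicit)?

19

The symbol for carbon appears 19 times in the SMILES. (Cl is a single chlorine, not C + l.)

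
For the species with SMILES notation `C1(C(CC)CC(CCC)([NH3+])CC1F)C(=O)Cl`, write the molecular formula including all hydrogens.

C12H22ClFNO+

Heavy atoms from the SMILES: 12 C, 1 Cl, 1 F, 1 N, 1 O.
Implicit hydrogens by atom environment:
  5 × C: 2 H each → 10
  3 × C: 1 H each → 3
  2 × C: 3 H each → 6
  2 × C: no H
  1 × Cl: no H
  1 × F: no H
  1 × N (charge +1): 3 H
  1 × O: no H
  Total hydrogens = 22.
Net charge +1.
Molecular formula: C12H22ClFNO+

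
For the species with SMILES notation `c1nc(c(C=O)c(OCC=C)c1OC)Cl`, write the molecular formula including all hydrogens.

C10H10ClNO3

Heavy atoms from the SMILES: 10 C, 1 Cl, 1 N, 3 O.
Implicit hydrogens by atom environment:
  4 × C (aromatic): no H
  3 × O: no H
  2 × C: 2 H each → 4
  2 × C: 1 H each → 2
  1 × C: 3 H
  1 × C (aromatic): 1 H
  1 × Cl: no H
  1 × N (aromatic): no H
  Total hydrogens = 10.
Molecular formula: C10H10ClNO3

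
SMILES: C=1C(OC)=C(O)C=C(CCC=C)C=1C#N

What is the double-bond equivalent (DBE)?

Molecular formula from the SMILES: C12H13NO2.
DoU = (2C + 2 + N − H − X)/2 = (2·12 + 2 + 1 − 13 − 0)/2 = 14/2 = 7.
(Structurally: 1 ring(s) + 6 π bond(s) = 7.)

7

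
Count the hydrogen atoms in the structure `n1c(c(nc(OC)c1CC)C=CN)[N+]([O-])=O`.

12

Hydrogens are implicit in SMILES; fill each atom to its normal valence:
  4 × C (aromatic): no H
  2 × C: 3 H each → 6
  2 × C: 1 H each → 2
  2 × N (aromatic): no H
  2 × O: no H
  1 × C: 2 H
  1 × N: 2 H
  1 × N (charge +1): no H
  1 × O (charge -1): no H
  Total hydrogens = 12.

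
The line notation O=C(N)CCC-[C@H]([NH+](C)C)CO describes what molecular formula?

Heavy atoms from the SMILES: 8 C, 2 N, 2 O.
Implicit hydrogens by atom environment:
  4 × C: 2 H each → 8
  2 × C: 3 H each → 6
  1 × C: 1 H
  1 × C: no H
  1 × N: 2 H
  1 × N (charge +1): 1 H
  1 × O: 1 H
  1 × O: no H
  Total hydrogens = 19.
Net charge +1.
Molecular formula: C8H19N2O2+

C8H19N2O2+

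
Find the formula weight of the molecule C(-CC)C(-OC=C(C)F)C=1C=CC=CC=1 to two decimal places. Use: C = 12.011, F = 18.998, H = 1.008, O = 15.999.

208.28

Molecular formula: C13H17FO.
M = 13×12.011 + 1×18.998 + 17×1.008 + 1×15.999 = 208.28 g/mol.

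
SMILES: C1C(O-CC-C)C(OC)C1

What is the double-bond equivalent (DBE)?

Molecular formula from the SMILES: C8H16O2.
DoU = (2C + 2 + N − H − X)/2 = (2·8 + 2 + 0 − 16 − 0)/2 = 2/2 = 1.
(Structurally: 1 ring(s) + 0 π bond(s) = 1.)

1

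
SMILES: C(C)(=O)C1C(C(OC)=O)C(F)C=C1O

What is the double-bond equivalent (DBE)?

Molecular formula from the SMILES: C9H11FO4.
DoU = (2C + 2 + N − H − X)/2 = (2·9 + 2 + 0 − 11 − 1)/2 = 8/2 = 4.
(Structurally: 1 ring(s) + 3 π bond(s) = 4.)

4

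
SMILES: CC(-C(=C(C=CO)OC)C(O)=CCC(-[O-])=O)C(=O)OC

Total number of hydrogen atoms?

Hydrogens are implicit in SMILES; fill each atom to its normal valence:
  5 × C: no H
  4 × C: 1 H each → 4
  4 × O: no H
  3 × C: 3 H each → 9
  2 × O: 1 H each → 2
  1 × C: 2 H
  1 × O (charge -1): no H
  Total hydrogens = 17.

17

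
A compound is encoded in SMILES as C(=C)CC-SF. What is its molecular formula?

C4H7FS

Heavy atoms from the SMILES: 4 C, 1 F, 1 S.
Implicit hydrogens by atom environment:
  3 × C: 2 H each → 6
  1 × C: 1 H
  1 × F: no H
  1 × S: no H
  Total hydrogens = 7.
Molecular formula: C4H7FS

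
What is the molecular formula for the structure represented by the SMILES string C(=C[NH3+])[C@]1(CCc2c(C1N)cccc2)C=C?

Heavy atoms from the SMILES: 14 C, 2 N.
Implicit hydrogens by atom environment:
  4 × C (aromatic): 1 H each → 4
  4 × C: 1 H each → 4
  3 × C: 2 H each → 6
  2 × C (aromatic): no H
  1 × C: no H
  1 × N (charge +1): 3 H
  1 × N: 2 H
  Total hydrogens = 19.
Net charge +1.
Molecular formula: C14H19N2+

C14H19N2+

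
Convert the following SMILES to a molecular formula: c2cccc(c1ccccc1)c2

Heavy atoms from the SMILES: 12 C.
Implicit hydrogens by atom environment:
  10 × C (aromatic): 1 H each → 10
  2 × C (aromatic): no H
  Total hydrogens = 10.
Molecular formula: C12H10

C12H10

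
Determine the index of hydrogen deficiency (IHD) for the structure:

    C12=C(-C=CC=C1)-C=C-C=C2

7

Molecular formula from the SMILES: C10H8.
DoU = (2C + 2 + N − H − X)/2 = (2·10 + 2 + 0 − 8 − 0)/2 = 14/2 = 7.
(Structurally: 2 ring(s) + 5 π bond(s) = 7.)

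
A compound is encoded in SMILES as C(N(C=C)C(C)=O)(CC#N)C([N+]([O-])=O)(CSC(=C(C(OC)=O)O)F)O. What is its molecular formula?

Heavy atoms from the SMILES: 13 C, 1 F, 3 N, 7 O, 1 S.
Implicit hydrogens by atom environment:
  6 × C: no H
  4 × O: no H
  3 × C: 2 H each → 6
  2 × C: 3 H each → 6
  2 × C: 1 H each → 2
  2 × N: no H
  2 × O: 1 H each → 2
  1 × F: no H
  1 × N (charge +1): no H
  1 × O (charge -1): no H
  1 × S: no H
  Total hydrogens = 16.
Molecular formula: C13H16FN3O7S

C13H16FN3O7S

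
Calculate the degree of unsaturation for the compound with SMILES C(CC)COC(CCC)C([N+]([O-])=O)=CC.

2

Molecular formula from the SMILES: C11H21NO3.
DoU = (2C + 2 + N − H − X)/2 = (2·11 + 2 + 1 − 21 − 0)/2 = 4/2 = 2.
(Structurally: 0 ring(s) + 2 π bond(s) = 2.)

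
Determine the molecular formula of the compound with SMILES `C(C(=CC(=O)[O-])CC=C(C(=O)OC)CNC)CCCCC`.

Heavy atoms from the SMILES: 16 C, 1 N, 4 O.
Implicit hydrogens by atom environment:
  7 × C: 2 H each → 14
  4 × C: no H
  3 × C: 3 H each → 9
  3 × O: no H
  2 × C: 1 H each → 2
  1 × N: 1 H
  1 × O (charge -1): no H
  Total hydrogens = 26.
Net charge -1.
Molecular formula: C16H26NO4-

C16H26NO4-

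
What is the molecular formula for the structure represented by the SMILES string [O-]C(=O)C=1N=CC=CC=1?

C6H4NO2-

Heavy atoms from the SMILES: 6 C, 1 N, 2 O.
Implicit hydrogens by atom environment:
  4 × C (aromatic): 1 H each → 4
  1 × C (aromatic): no H
  1 × C: no H
  1 × N (aromatic): no H
  1 × O: no H
  1 × O (charge -1): no H
  Total hydrogens = 4.
Net charge -1.
Molecular formula: C6H4NO2-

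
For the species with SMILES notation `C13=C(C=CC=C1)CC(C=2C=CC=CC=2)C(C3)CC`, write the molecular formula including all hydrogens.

Heavy atoms from the SMILES: 18 C.
Implicit hydrogens by atom environment:
  9 × C (aromatic): 1 H each → 9
  3 × C: 2 H each → 6
  3 × C (aromatic): no H
  2 × C: 1 H each → 2
  1 × C: 3 H
  Total hydrogens = 20.
Molecular formula: C18H20

C18H20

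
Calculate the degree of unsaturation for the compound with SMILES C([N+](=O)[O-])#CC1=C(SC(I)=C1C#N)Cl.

Molecular formula from the SMILES: C7ClIN2O2S.
DoU = (2C + 2 + N − H − X)/2 = (2·7 + 2 + 2 − 0 − 2)/2 = 16/2 = 8.
(Structurally: 1 ring(s) + 7 π bond(s) = 8.)

8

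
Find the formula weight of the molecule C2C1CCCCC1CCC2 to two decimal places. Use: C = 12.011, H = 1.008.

Molecular formula: C10H18.
M = 10×12.011 + 18×1.008 = 138.25 g/mol.

138.25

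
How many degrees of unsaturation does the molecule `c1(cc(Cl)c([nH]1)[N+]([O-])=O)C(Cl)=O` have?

Molecular formula from the SMILES: C5H2Cl2N2O3.
DoU = (2C + 2 + N − H − X)/2 = (2·5 + 2 + 2 − 2 − 2)/2 = 10/2 = 5.
(Structurally: 1 ring(s) + 4 π bond(s) = 5.)

5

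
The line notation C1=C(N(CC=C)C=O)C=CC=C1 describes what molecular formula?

Heavy atoms from the SMILES: 10 C, 1 N, 1 O.
Implicit hydrogens by atom environment:
  5 × C (aromatic): 1 H each → 5
  2 × C: 2 H each → 4
  2 × C: 1 H each → 2
  1 × C (aromatic): no H
  1 × N: no H
  1 × O: no H
  Total hydrogens = 11.
Molecular formula: C10H11NO

C10H11NO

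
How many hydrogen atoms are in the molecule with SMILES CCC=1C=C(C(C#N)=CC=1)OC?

Hydrogens are implicit in SMILES; fill each atom to its normal valence:
  3 × C (aromatic): 1 H each → 3
  3 × C (aromatic): no H
  2 × C: 3 H each → 6
  1 × C: 2 H
  1 × C: no H
  1 × N: no H
  1 × O: no H
  Total hydrogens = 11.

11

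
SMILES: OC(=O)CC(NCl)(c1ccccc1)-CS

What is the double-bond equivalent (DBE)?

Molecular formula from the SMILES: C10H12ClNO2S.
DoU = (2C + 2 + N − H − X)/2 = (2·10 + 2 + 1 − 12 − 1)/2 = 10/2 = 5.
(Structurally: 1 ring(s) + 4 π bond(s) = 5.)

5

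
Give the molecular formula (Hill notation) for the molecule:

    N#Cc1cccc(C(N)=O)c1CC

C10H10N2O

Heavy atoms from the SMILES: 10 C, 2 N, 1 O.
Implicit hydrogens by atom environment:
  3 × C (aromatic): 1 H each → 3
  3 × C (aromatic): no H
  2 × C: no H
  1 × C: 3 H
  1 × C: 2 H
  1 × N: 2 H
  1 × N: no H
  1 × O: no H
  Total hydrogens = 10.
Molecular formula: C10H10N2O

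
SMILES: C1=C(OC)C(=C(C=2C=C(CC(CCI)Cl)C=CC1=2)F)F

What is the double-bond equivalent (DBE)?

7

Molecular formula from the SMILES: C15H14ClF2IO.
DoU = (2C + 2 + N − H − X)/2 = (2·15 + 2 + 0 − 14 − 4)/2 = 14/2 = 7.
(Structurally: 2 ring(s) + 5 π bond(s) = 7.)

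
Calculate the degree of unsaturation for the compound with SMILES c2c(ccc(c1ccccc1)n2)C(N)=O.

Molecular formula from the SMILES: C12H10N2O.
DoU = (2C + 2 + N − H − X)/2 = (2·12 + 2 + 2 − 10 − 0)/2 = 18/2 = 9.
(Structurally: 2 ring(s) + 7 π bond(s) = 9.)

9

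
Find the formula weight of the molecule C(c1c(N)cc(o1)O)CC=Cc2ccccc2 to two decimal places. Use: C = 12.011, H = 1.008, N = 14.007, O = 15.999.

229.28

Molecular formula: C14H15NO2.
M = 14×12.011 + 15×1.008 + 1×14.007 + 2×15.999 = 229.28 g/mol.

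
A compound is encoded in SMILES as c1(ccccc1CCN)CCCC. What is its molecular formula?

Heavy atoms from the SMILES: 12 C, 1 N.
Implicit hydrogens by atom environment:
  5 × C: 2 H each → 10
  4 × C (aromatic): 1 H each → 4
  2 × C (aromatic): no H
  1 × C: 3 H
  1 × N: 2 H
  Total hydrogens = 19.
Molecular formula: C12H19N

C12H19N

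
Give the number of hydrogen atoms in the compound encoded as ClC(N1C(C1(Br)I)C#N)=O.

1

Hydrogens are implicit in SMILES; fill each atom to its normal valence:
  3 × C: no H
  2 × N: no H
  1 × Br: no H
  1 × C: 1 H
  1 × Cl: no H
  1 × I: no H
  1 × O: no H
  Total hydrogens = 1.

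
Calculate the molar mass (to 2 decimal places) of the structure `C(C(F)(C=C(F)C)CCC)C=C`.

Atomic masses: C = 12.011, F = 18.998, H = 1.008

Molecular formula: C10H16F2.
M = 10×12.011 + 2×18.998 + 16×1.008 = 174.23 g/mol.

174.23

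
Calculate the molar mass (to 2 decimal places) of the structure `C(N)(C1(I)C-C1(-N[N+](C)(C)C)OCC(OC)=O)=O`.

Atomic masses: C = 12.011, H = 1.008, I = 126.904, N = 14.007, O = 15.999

372.18

Molecular formula: C10H19IN3O4+.
M = 10×12.011 + 19×1.008 + 1×126.904 + 3×14.007 + 4×15.999 = 372.18 g/mol.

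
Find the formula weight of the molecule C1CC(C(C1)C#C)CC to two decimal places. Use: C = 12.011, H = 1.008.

Molecular formula: C9H14.
M = 9×12.011 + 14×1.008 = 122.21 g/mol.

122.21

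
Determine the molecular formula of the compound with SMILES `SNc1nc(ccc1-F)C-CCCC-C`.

Heavy atoms from the SMILES: 11 C, 1 F, 2 N, 1 S.
Implicit hydrogens by atom environment:
  5 × C: 2 H each → 10
  3 × C (aromatic): no H
  2 × C (aromatic): 1 H each → 2
  1 × C: 3 H
  1 × F: no H
  1 × N: 1 H
  1 × N (aromatic): no H
  1 × S: 1 H
  Total hydrogens = 17.
Molecular formula: C11H17FN2S

C11H17FN2S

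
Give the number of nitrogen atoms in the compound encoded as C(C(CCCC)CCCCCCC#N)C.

The symbol for nitrogen appears 1 time in the SMILES.

1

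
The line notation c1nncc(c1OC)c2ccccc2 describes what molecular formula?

C11H10N2O

Heavy atoms from the SMILES: 11 C, 2 N, 1 O.
Implicit hydrogens by atom environment:
  7 × C (aromatic): 1 H each → 7
  3 × C (aromatic): no H
  2 × N (aromatic): no H
  1 × C: 3 H
  1 × O: no H
  Total hydrogens = 10.
Molecular formula: C11H10N2O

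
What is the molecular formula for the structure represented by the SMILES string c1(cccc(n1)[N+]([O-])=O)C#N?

C6H3N3O2

Heavy atoms from the SMILES: 6 C, 3 N, 2 O.
Implicit hydrogens by atom environment:
  3 × C (aromatic): 1 H each → 3
  2 × C (aromatic): no H
  1 × C: no H
  1 × N (aromatic): no H
  1 × N: no H
  1 × N (charge +1): no H
  1 × O: no H
  1 × O (charge -1): no H
  Total hydrogens = 3.
Molecular formula: C6H3N3O2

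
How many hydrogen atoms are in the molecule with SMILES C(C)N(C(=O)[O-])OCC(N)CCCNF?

17

Hydrogens are implicit in SMILES; fill each atom to its normal valence:
  5 × C: 2 H each → 10
  2 × O: no H
  1 × C: 3 H
  1 × C: 1 H
  1 × C: no H
  1 × F: no H
  1 × N: 2 H
  1 × N: 1 H
  1 × N: no H
  1 × O (charge -1): no H
  Total hydrogens = 17.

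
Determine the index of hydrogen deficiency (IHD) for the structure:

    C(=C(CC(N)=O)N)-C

2

Molecular formula from the SMILES: C5H10N2O.
DoU = (2C + 2 + N − H − X)/2 = (2·5 + 2 + 2 − 10 − 0)/2 = 4/2 = 2.
(Structurally: 0 ring(s) + 2 π bond(s) = 2.)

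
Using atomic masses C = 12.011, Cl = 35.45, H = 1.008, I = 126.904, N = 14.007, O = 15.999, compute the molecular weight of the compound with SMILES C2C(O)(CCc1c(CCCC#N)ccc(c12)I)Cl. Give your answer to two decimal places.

Molecular formula: C14H15ClINO.
M = 14×12.011 + 1×35.45 + 15×1.008 + 1×126.904 + 1×14.007 + 1×15.999 = 375.63 g/mol.

375.63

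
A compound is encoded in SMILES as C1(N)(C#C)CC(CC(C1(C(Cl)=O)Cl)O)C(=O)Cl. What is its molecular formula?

C10H10Cl3NO3

Heavy atoms from the SMILES: 10 C, 3 Cl, 1 N, 3 O.
Implicit hydrogens by atom environment:
  5 × C: no H
  3 × C: 1 H each → 3
  3 × Cl: no H
  2 × C: 2 H each → 4
  2 × O: no H
  1 × N: 2 H
  1 × O: 1 H
  Total hydrogens = 10.
Molecular formula: C10H10Cl3NO3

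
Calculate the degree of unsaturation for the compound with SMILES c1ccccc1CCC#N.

6

Molecular formula from the SMILES: C9H9N.
DoU = (2C + 2 + N − H − X)/2 = (2·9 + 2 + 1 − 9 − 0)/2 = 12/2 = 6.
(Structurally: 1 ring(s) + 5 π bond(s) = 6.)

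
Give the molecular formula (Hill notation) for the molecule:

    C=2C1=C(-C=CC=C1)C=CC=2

C10H8

Heavy atoms from the SMILES: 10 C.
Implicit hydrogens by atom environment:
  8 × C (aromatic): 1 H each → 8
  2 × C (aromatic): no H
  Total hydrogens = 8.
Molecular formula: C10H8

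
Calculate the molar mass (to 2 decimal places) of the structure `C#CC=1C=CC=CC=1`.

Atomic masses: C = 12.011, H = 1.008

Molecular formula: C8H6.
M = 8×12.011 + 6×1.008 = 102.14 g/mol.

102.14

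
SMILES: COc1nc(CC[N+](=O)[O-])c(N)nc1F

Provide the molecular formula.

C7H9FN4O3

Heavy atoms from the SMILES: 7 C, 1 F, 4 N, 3 O.
Implicit hydrogens by atom environment:
  4 × C (aromatic): no H
  2 × C: 2 H each → 4
  2 × N (aromatic): no H
  2 × O: no H
  1 × C: 3 H
  1 × F: no H
  1 × N: 2 H
  1 × N (charge +1): no H
  1 × O (charge -1): no H
  Total hydrogens = 9.
Molecular formula: C7H9FN4O3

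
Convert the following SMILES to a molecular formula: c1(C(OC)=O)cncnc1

C6H6N2O2

Heavy atoms from the SMILES: 6 C, 2 N, 2 O.
Implicit hydrogens by atom environment:
  3 × C (aromatic): 1 H each → 3
  2 × N (aromatic): no H
  2 × O: no H
  1 × C: 3 H
  1 × C (aromatic): no H
  1 × C: no H
  Total hydrogens = 6.
Molecular formula: C6H6N2O2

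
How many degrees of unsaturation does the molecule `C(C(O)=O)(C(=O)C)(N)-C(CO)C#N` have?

4

Molecular formula from the SMILES: C7H10N2O4.
DoU = (2C + 2 + N − H − X)/2 = (2·7 + 2 + 2 − 10 − 0)/2 = 8/2 = 4.
(Structurally: 0 ring(s) + 4 π bond(s) = 4.)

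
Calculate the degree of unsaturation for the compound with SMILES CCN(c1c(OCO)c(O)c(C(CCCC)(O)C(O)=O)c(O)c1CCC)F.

Molecular formula from the SMILES: C18H28FNO7.
DoU = (2C + 2 + N − H − X)/2 = (2·18 + 2 + 1 − 28 − 1)/2 = 10/2 = 5.
(Structurally: 1 ring(s) + 4 π bond(s) = 5.)

5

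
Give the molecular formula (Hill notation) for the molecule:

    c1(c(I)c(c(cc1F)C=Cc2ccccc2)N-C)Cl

C15H12ClFIN

Heavy atoms from the SMILES: 15 C, 1 Cl, 1 F, 1 I, 1 N.
Implicit hydrogens by atom environment:
  6 × C (aromatic): 1 H each → 6
  6 × C (aromatic): no H
  2 × C: 1 H each → 2
  1 × C: 3 H
  1 × Cl: no H
  1 × F: no H
  1 × I: no H
  1 × N: 1 H
  Total hydrogens = 12.
Molecular formula: C15H12ClFIN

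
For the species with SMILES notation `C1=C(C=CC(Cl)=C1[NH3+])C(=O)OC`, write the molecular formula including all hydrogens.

C8H9ClNO2+

Heavy atoms from the SMILES: 8 C, 1 Cl, 1 N, 2 O.
Implicit hydrogens by atom environment:
  3 × C (aromatic): 1 H each → 3
  3 × C (aromatic): no H
  2 × O: no H
  1 × C: 3 H
  1 × C: no H
  1 × Cl: no H
  1 × N (charge +1): 3 H
  Total hydrogens = 9.
Net charge +1.
Molecular formula: C8H9ClNO2+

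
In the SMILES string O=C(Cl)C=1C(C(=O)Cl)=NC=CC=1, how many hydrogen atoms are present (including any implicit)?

3

Hydrogens are implicit in SMILES; fill each atom to its normal valence:
  3 × C (aromatic): 1 H each → 3
  2 × C (aromatic): no H
  2 × C: no H
  2 × Cl: no H
  2 × O: no H
  1 × N (aromatic): no H
  Total hydrogens = 3.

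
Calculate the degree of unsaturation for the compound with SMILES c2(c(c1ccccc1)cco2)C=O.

Molecular formula from the SMILES: C11H8O2.
DoU = (2C + 2 + N − H − X)/2 = (2·11 + 2 + 0 − 8 − 0)/2 = 16/2 = 8.
(Structurally: 2 ring(s) + 6 π bond(s) = 8.)

8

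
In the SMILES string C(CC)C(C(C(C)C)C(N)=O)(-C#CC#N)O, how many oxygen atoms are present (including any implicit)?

2

The symbol for oxygen appears 2 times in the SMILES.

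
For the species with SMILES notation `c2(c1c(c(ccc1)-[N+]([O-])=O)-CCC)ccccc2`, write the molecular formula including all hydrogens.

C15H15NO2

Heavy atoms from the SMILES: 15 C, 1 N, 2 O.
Implicit hydrogens by atom environment:
  8 × C (aromatic): 1 H each → 8
  4 × C (aromatic): no H
  2 × C: 2 H each → 4
  1 × C: 3 H
  1 × N (charge +1): no H
  1 × O: no H
  1 × O (charge -1): no H
  Total hydrogens = 15.
Molecular formula: C15H15NO2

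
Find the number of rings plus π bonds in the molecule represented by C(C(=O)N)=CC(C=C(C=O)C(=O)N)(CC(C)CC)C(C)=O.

Molecular formula from the SMILES: C15H22N2O4.
DoU = (2C + 2 + N − H − X)/2 = (2·15 + 2 + 2 − 22 − 0)/2 = 12/2 = 6.
(Structurally: 0 ring(s) + 6 π bond(s) = 6.)

6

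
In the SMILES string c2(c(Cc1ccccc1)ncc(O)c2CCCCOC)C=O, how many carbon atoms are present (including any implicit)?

18

The symbol for carbon appears 18 times in the SMILES. Lowercase c denotes aromatic carbon and counts toward C.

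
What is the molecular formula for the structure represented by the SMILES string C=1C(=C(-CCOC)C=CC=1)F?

Heavy atoms from the SMILES: 9 C, 1 F, 1 O.
Implicit hydrogens by atom environment:
  4 × C (aromatic): 1 H each → 4
  2 × C: 2 H each → 4
  2 × C (aromatic): no H
  1 × C: 3 H
  1 × F: no H
  1 × O: no H
  Total hydrogens = 11.
Molecular formula: C9H11FO

C9H11FO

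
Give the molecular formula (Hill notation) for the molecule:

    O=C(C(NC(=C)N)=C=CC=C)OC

Heavy atoms from the SMILES: 9 C, 2 N, 2 O.
Implicit hydrogens by atom environment:
  4 × C: no H
  2 × C: 2 H each → 4
  2 × C: 1 H each → 2
  2 × O: no H
  1 × C: 3 H
  1 × N: 2 H
  1 × N: 1 H
  Total hydrogens = 12.
Molecular formula: C9H12N2O2

C9H12N2O2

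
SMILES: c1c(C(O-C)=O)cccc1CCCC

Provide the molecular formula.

C12H16O2

Heavy atoms from the SMILES: 12 C, 2 O.
Implicit hydrogens by atom environment:
  4 × C (aromatic): 1 H each → 4
  3 × C: 2 H each → 6
  2 × C: 3 H each → 6
  2 × C (aromatic): no H
  2 × O: no H
  1 × C: no H
  Total hydrogens = 16.
Molecular formula: C12H16O2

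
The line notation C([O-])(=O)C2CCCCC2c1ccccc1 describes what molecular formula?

Heavy atoms from the SMILES: 13 C, 2 O.
Implicit hydrogens by atom environment:
  5 × C (aromatic): 1 H each → 5
  4 × C: 2 H each → 8
  2 × C: 1 H each → 2
  1 × C: no H
  1 × C (aromatic): no H
  1 × O: no H
  1 × O (charge -1): no H
  Total hydrogens = 15.
Net charge -1.
Molecular formula: C13H15O2-

C13H15O2-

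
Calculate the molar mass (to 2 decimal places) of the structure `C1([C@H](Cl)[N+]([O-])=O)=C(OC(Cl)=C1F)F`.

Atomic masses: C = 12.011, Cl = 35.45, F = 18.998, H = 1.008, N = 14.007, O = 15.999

Molecular formula: C5HCl2F2NO3.
M = 5×12.011 + 2×35.45 + 2×18.998 + 1×1.008 + 1×14.007 + 3×15.999 = 231.96 g/mol.

231.96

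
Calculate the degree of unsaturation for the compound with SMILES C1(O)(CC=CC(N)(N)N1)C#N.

Molecular formula from the SMILES: C6H10N4O.
DoU = (2C + 2 + N − H − X)/2 = (2·6 + 2 + 4 − 10 − 0)/2 = 8/2 = 4.
(Structurally: 1 ring(s) + 3 π bond(s) = 4.)

4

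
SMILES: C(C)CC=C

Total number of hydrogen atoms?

10

Hydrogens are implicit in SMILES; fill each atom to its normal valence:
  3 × C: 2 H each → 6
  1 × C: 3 H
  1 × C: 1 H
  Total hydrogens = 10.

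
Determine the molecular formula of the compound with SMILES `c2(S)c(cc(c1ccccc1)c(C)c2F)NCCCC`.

Heavy atoms from the SMILES: 17 C, 1 F, 1 N, 1 S.
Implicit hydrogens by atom environment:
  6 × C (aromatic): 1 H each → 6
  6 × C (aromatic): no H
  3 × C: 2 H each → 6
  2 × C: 3 H each → 6
  1 × F: no H
  1 × N: 1 H
  1 × S: 1 H
  Total hydrogens = 20.
Molecular formula: C17H20FNS

C17H20FNS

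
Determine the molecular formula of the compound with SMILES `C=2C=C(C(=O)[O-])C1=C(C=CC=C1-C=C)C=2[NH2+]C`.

C14H13NO2

Heavy atoms from the SMILES: 14 C, 1 N, 2 O.
Implicit hydrogens by atom environment:
  5 × C (aromatic): 1 H each → 5
  5 × C (aromatic): no H
  1 × C: 3 H
  1 × C: 2 H
  1 × C: 1 H
  1 × C: no H
  1 × N (charge +1): 2 H
  1 × O: no H
  1 × O (charge -1): no H
  Total hydrogens = 13.
Molecular formula: C14H13NO2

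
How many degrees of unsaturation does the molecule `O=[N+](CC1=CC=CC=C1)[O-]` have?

5

Molecular formula from the SMILES: C7H7NO2.
DoU = (2C + 2 + N − H − X)/2 = (2·7 + 2 + 1 − 7 − 0)/2 = 10/2 = 5.
(Structurally: 1 ring(s) + 4 π bond(s) = 5.)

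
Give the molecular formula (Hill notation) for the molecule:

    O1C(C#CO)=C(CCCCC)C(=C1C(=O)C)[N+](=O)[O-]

C13H15NO5

Heavy atoms from the SMILES: 13 C, 1 N, 5 O.
Implicit hydrogens by atom environment:
  4 × C: 2 H each → 8
  4 × C (aromatic): no H
  3 × C: no H
  2 × C: 3 H each → 6
  2 × O: no H
  1 × N (charge +1): no H
  1 × O: 1 H
  1 × O (aromatic): no H
  1 × O (charge -1): no H
  Total hydrogens = 15.
Molecular formula: C13H15NO5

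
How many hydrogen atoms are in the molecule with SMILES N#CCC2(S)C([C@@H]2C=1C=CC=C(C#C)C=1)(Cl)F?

Hydrogens are implicit in SMILES; fill each atom to its normal valence:
  4 × C (aromatic): 1 H each → 4
  4 × C: no H
  2 × C: 1 H each → 2
  2 × C (aromatic): no H
  1 × C: 2 H
  1 × Cl: no H
  1 × F: no H
  1 × N: no H
  1 × S: 1 H
  Total hydrogens = 9.

9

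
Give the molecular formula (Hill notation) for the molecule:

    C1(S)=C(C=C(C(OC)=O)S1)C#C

C8H6O2S2

Heavy atoms from the SMILES: 8 C, 2 O, 2 S.
Implicit hydrogens by atom environment:
  3 × C (aromatic): no H
  2 × C: no H
  2 × O: no H
  1 × C: 3 H
  1 × C (aromatic): 1 H
  1 × C: 1 H
  1 × S: 1 H
  1 × S (aromatic): no H
  Total hydrogens = 6.
Molecular formula: C8H6O2S2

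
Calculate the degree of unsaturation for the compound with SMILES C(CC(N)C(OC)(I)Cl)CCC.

0

Molecular formula from the SMILES: C8H17ClINO.
DoU = (2C + 2 + N − H − X)/2 = (2·8 + 2 + 1 − 17 − 2)/2 = 0/2 = 0.
(Structurally: 0 ring(s) + 0 π bond(s) = 0.)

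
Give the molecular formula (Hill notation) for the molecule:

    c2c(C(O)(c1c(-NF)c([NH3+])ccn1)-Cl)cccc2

Heavy atoms from the SMILES: 12 C, 1 Cl, 1 F, 3 N, 1 O.
Implicit hydrogens by atom environment:
  7 × C (aromatic): 1 H each → 7
  4 × C (aromatic): no H
  1 × C: no H
  1 × Cl: no H
  1 × F: no H
  1 × N (charge +1): 3 H
  1 × N: 1 H
  1 × N (aromatic): no H
  1 × O: 1 H
  Total hydrogens = 12.
Net charge +1.
Molecular formula: C12H12ClFN3O+

C12H12ClFN3O+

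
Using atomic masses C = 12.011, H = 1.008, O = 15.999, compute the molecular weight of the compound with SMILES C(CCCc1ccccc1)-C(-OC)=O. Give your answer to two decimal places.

Molecular formula: C12H16O2.
M = 12×12.011 + 16×1.008 + 2×15.999 = 192.26 g/mol.

192.26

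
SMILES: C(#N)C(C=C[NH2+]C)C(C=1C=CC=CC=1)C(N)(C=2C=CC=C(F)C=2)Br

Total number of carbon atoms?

19

The symbol for carbon appears 19 times in the SMILES.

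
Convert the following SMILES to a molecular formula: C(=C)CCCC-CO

Heavy atoms from the SMILES: 7 C, 1 O.
Implicit hydrogens by atom environment:
  6 × C: 2 H each → 12
  1 × C: 1 H
  1 × O: 1 H
  Total hydrogens = 14.
Molecular formula: C7H14O

C7H14O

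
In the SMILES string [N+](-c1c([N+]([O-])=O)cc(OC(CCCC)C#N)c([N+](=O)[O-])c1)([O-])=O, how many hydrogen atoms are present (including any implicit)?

12

Hydrogens are implicit in SMILES; fill each atom to its normal valence:
  4 × C (aromatic): no H
  4 × O: no H
  3 × C: 2 H each → 6
  3 × N (charge +1): no H
  3 × O (charge -1): no H
  2 × C (aromatic): 1 H each → 2
  1 × C: 3 H
  1 × C: 1 H
  1 × C: no H
  1 × N: no H
  Total hydrogens = 12.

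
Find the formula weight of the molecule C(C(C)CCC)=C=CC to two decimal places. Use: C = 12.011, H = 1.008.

Molecular formula: C9H16.
M = 9×12.011 + 16×1.008 = 124.23 g/mol.

124.23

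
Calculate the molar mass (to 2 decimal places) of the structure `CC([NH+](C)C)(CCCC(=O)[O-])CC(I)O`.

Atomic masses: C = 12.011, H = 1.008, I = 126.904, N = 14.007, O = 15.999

Molecular formula: C10H20INO3.
M = 10×12.011 + 20×1.008 + 1×126.904 + 1×14.007 + 3×15.999 = 329.18 g/mol.

329.18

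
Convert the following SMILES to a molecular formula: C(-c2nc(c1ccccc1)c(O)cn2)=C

Heavy atoms from the SMILES: 12 C, 2 N, 1 O.
Implicit hydrogens by atom environment:
  6 × C (aromatic): 1 H each → 6
  4 × C (aromatic): no H
  2 × N (aromatic): no H
  1 × C: 2 H
  1 × C: 1 H
  1 × O: 1 H
  Total hydrogens = 10.
Molecular formula: C12H10N2O

C12H10N2O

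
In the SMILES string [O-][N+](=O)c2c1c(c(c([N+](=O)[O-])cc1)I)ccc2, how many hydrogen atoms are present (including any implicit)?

Hydrogens are implicit in SMILES; fill each atom to its normal valence:
  5 × C (aromatic): 1 H each → 5
  5 × C (aromatic): no H
  2 × N (charge +1): no H
  2 × O: no H
  2 × O (charge -1): no H
  1 × I: no H
  Total hydrogens = 5.

5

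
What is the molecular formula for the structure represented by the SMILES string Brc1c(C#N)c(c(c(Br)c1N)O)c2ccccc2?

Heavy atoms from the SMILES: 2 Br, 13 C, 2 N, 1 O.
Implicit hydrogens by atom environment:
  7 × C (aromatic): no H
  5 × C (aromatic): 1 H each → 5
  2 × Br: no H
  1 × C: no H
  1 × N: 2 H
  1 × N: no H
  1 × O: 1 H
  Total hydrogens = 8.
Molecular formula: C13H8Br2N2O

C13H8Br2N2O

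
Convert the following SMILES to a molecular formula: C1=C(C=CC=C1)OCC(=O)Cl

C8H7ClO2

Heavy atoms from the SMILES: 8 C, 1 Cl, 2 O.
Implicit hydrogens by atom environment:
  5 × C (aromatic): 1 H each → 5
  2 × O: no H
  1 × C: 2 H
  1 × C (aromatic): no H
  1 × C: no H
  1 × Cl: no H
  Total hydrogens = 7.
Molecular formula: C8H7ClO2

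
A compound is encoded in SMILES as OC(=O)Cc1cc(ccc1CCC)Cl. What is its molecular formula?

C11H13ClO2

Heavy atoms from the SMILES: 11 C, 1 Cl, 2 O.
Implicit hydrogens by atom environment:
  3 × C: 2 H each → 6
  3 × C (aromatic): 1 H each → 3
  3 × C (aromatic): no H
  1 × C: 3 H
  1 × C: no H
  1 × Cl: no H
  1 × O: 1 H
  1 × O: no H
  Total hydrogens = 13.
Molecular formula: C11H13ClO2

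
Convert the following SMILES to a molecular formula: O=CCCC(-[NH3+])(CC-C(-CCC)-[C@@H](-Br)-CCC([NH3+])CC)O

Heavy atoms from the SMILES: 1 Br, 16 C, 2 N, 2 O.
Implicit hydrogens by atom environment:
  9 × C: 2 H each → 18
  4 × C: 1 H each → 4
  2 × C: 3 H each → 6
  2 × N (charge +1): 3 H each → 6
  1 × Br: no H
  1 × C: no H
  1 × O: 1 H
  1 × O: no H
  Total hydrogens = 35.
Net charge +2.
Molecular formula: [C16H35BrN2O2]2+

[C16H35BrN2O2]2+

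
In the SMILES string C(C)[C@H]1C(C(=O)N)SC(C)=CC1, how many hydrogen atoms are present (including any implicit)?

Hydrogens are implicit in SMILES; fill each atom to its normal valence:
  3 × C: 1 H each → 3
  2 × C: 3 H each → 6
  2 × C: 2 H each → 4
  2 × C: no H
  1 × N: 2 H
  1 × O: no H
  1 × S: no H
  Total hydrogens = 15.

15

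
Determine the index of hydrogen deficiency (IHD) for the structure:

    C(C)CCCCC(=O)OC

Molecular formula from the SMILES: C8H16O2.
DoU = (2C + 2 + N − H − X)/2 = (2·8 + 2 + 0 − 16 − 0)/2 = 2/2 = 1.
(Structurally: 0 ring(s) + 1 π bond(s) = 1.)

1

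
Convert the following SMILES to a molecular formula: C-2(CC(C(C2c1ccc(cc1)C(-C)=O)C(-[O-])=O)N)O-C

C15H18NO4-

Heavy atoms from the SMILES: 15 C, 1 N, 4 O.
Implicit hydrogens by atom environment:
  4 × C: 1 H each → 4
  4 × C (aromatic): 1 H each → 4
  3 × O: no H
  2 × C: 3 H each → 6
  2 × C (aromatic): no H
  2 × C: no H
  1 × C: 2 H
  1 × N: 2 H
  1 × O (charge -1): no H
  Total hydrogens = 18.
Net charge -1.
Molecular formula: C15H18NO4-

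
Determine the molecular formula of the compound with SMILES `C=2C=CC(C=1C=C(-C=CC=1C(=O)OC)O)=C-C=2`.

Heavy atoms from the SMILES: 14 C, 3 O.
Implicit hydrogens by atom environment:
  8 × C (aromatic): 1 H each → 8
  4 × C (aromatic): no H
  2 × O: no H
  1 × C: 3 H
  1 × C: no H
  1 × O: 1 H
  Total hydrogens = 12.
Molecular formula: C14H12O3

C14H12O3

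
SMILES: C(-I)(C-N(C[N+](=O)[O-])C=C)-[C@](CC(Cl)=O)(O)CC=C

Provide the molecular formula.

Heavy atoms from the SMILES: 11 C, 1 Cl, 1 I, 2 N, 4 O.
Implicit hydrogens by atom environment:
  6 × C: 2 H each → 12
  3 × C: 1 H each → 3
  2 × C: no H
  2 × O: no H
  1 × Cl: no H
  1 × I: no H
  1 × N: no H
  1 × N (charge +1): no H
  1 × O: 1 H
  1 × O (charge -1): no H
  Total hydrogens = 16.
Molecular formula: C11H16ClIN2O4

C11H16ClIN2O4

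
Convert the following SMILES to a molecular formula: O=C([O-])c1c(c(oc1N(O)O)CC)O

C7H8NO6-

Heavy atoms from the SMILES: 7 C, 1 N, 6 O.
Implicit hydrogens by atom environment:
  4 × C (aromatic): no H
  3 × O: 1 H each → 3
  1 × C: 3 H
  1 × C: 2 H
  1 × C: no H
  1 × N: no H
  1 × O (aromatic): no H
  1 × O: no H
  1 × O (charge -1): no H
  Total hydrogens = 8.
Net charge -1.
Molecular formula: C7H8NO6-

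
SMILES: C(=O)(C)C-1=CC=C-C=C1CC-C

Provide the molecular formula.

Heavy atoms from the SMILES: 11 C, 1 O.
Implicit hydrogens by atom environment:
  4 × C (aromatic): 1 H each → 4
  2 × C: 3 H each → 6
  2 × C: 2 H each → 4
  2 × C (aromatic): no H
  1 × C: no H
  1 × O: no H
  Total hydrogens = 14.
Molecular formula: C11H14O

C11H14O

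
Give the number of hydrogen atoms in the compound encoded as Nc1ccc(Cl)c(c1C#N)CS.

Hydrogens are implicit in SMILES; fill each atom to its normal valence:
  4 × C (aromatic): no H
  2 × C (aromatic): 1 H each → 2
  1 × C: 2 H
  1 × C: no H
  1 × Cl: no H
  1 × N: 2 H
  1 × N: no H
  1 × S: 1 H
  Total hydrogens = 7.

7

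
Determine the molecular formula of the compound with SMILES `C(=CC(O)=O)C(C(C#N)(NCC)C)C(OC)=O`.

Heavy atoms from the SMILES: 11 C, 2 N, 4 O.
Implicit hydrogens by atom environment:
  4 × C: no H
  3 × C: 3 H each → 9
  3 × C: 1 H each → 3
  3 × O: no H
  1 × C: 2 H
  1 × N: 1 H
  1 × N: no H
  1 × O: 1 H
  Total hydrogens = 16.
Molecular formula: C11H16N2O4

C11H16N2O4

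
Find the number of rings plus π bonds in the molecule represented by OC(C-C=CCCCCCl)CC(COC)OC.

Molecular formula from the SMILES: C13H25ClO3.
DoU = (2C + 2 + N − H − X)/2 = (2·13 + 2 + 0 − 25 − 1)/2 = 2/2 = 1.
(Structurally: 0 ring(s) + 1 π bond(s) = 1.)

1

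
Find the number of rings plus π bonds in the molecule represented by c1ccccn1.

4

Molecular formula from the SMILES: C5H5N.
DoU = (2C + 2 + N − H − X)/2 = (2·5 + 2 + 1 − 5 − 0)/2 = 8/2 = 4.
(Structurally: 1 ring(s) + 3 π bond(s) = 4.)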